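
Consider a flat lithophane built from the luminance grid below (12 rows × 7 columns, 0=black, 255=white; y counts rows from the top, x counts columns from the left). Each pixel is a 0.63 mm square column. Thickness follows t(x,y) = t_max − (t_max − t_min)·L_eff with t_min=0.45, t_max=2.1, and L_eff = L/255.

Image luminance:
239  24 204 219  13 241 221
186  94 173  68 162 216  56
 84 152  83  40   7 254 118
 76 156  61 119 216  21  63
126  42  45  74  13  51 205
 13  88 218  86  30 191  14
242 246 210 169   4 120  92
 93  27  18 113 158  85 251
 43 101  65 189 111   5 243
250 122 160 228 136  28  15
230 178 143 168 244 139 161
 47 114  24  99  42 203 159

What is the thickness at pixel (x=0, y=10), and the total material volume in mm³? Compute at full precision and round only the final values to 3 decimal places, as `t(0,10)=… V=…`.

t(0,10)=0.612 V=43.723

span = t_max - t_min = 2.1 - 0.45 = 1.650
L(0,10) = 230, L_eff = 230/255 = 0.901961
t(0,10) = 2.1 - 1.650·0.901961 = 0.612
Σt over all 12·7 pixels = 187273/1700 ≈ 110.1605882
V = pitch²·Σt = 0.63²·187273/1700 = 43.723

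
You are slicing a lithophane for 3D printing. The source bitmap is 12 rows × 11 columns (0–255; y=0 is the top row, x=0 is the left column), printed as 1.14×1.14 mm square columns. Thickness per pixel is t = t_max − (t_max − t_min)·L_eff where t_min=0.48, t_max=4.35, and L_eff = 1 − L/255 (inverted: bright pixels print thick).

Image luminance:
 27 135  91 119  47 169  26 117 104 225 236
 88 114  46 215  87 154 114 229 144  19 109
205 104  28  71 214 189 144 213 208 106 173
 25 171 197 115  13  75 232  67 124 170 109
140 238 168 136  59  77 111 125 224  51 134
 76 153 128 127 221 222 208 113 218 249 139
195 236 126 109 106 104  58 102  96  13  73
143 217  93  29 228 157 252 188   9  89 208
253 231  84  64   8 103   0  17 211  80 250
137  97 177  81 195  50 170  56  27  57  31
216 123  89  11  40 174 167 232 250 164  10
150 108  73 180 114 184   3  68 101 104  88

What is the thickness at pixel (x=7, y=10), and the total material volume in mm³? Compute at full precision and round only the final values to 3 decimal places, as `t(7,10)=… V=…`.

t(7,10)=4.001 V=412.590

span = t_max - t_min = 4.35 - 0.48 = 3.870
L(7,10) = 232, L_eff = 1 - 232/255 = 0.090196 (inverted)
t(7,10) = 4.35 - 3.870·0.090196 = 4.001
Σt over all 12·11 pixels = 674634/2125 ≈ 317.4748235
V = pitch²·Σt = 1.14²·674634/2125 = 412.590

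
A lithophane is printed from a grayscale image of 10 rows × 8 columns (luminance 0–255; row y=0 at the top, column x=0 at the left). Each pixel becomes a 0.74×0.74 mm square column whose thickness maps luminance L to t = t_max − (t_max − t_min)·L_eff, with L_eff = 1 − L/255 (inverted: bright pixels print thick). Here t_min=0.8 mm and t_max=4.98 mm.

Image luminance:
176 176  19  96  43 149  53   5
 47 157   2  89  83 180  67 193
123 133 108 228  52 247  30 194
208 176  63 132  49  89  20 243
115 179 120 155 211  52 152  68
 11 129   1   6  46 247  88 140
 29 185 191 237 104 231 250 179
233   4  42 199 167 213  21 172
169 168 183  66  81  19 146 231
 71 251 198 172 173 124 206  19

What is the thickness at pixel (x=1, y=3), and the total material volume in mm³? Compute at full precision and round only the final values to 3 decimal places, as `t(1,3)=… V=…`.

t(1,3)=3.685 V=125.564

span = t_max - t_min = 4.98 - 0.8 = 4.180
L(1,3) = 176, L_eff = 1 - 176/255 = 0.309804 (inverted)
t(1,3) = 4.98 - 4.180·0.309804 = 3.685
Σt over all 10·8 pixels = 1461778/6375 ≈ 229.2985098
V = pitch²·Σt = 0.74²·1461778/6375 = 125.564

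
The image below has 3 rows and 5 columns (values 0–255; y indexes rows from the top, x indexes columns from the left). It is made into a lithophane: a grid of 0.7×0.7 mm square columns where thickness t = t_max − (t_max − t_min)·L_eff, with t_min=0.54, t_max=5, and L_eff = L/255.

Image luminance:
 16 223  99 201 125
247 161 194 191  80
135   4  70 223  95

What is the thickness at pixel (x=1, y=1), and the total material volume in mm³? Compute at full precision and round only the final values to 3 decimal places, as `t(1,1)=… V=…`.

t(1,1)=2.184 V=19.061

span = t_max - t_min = 5 - 0.54 = 4.460
L(1,1) = 161, L_eff = 161/255 = 0.631373
t(1,1) = 5 - 4.460·0.631373 = 2.184
Σt over all 3·5 pixels = 82663/2125 ≈ 38.9002353
V = pitch²·Σt = 0.7²·82663/2125 = 19.061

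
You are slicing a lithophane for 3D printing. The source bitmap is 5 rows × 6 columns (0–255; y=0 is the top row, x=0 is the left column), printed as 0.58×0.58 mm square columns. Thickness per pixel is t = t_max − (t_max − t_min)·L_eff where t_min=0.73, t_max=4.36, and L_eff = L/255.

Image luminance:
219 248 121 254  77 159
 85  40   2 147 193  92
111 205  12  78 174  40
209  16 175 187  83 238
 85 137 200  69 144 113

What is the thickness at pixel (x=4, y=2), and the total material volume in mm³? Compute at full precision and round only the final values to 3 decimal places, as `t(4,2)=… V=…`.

t(4,2)=1.883 V=25.263

span = t_max - t_min = 4.36 - 0.73 = 3.630
L(4,2) = 174, L_eff = 174/255 = 0.682353
t(4,2) = 4.36 - 3.630·0.682353 = 1.883
Σt over all 5·6 pixels = 638327/8500 ≈ 75.0972941
V = pitch²·Σt = 0.58²·638327/8500 = 25.263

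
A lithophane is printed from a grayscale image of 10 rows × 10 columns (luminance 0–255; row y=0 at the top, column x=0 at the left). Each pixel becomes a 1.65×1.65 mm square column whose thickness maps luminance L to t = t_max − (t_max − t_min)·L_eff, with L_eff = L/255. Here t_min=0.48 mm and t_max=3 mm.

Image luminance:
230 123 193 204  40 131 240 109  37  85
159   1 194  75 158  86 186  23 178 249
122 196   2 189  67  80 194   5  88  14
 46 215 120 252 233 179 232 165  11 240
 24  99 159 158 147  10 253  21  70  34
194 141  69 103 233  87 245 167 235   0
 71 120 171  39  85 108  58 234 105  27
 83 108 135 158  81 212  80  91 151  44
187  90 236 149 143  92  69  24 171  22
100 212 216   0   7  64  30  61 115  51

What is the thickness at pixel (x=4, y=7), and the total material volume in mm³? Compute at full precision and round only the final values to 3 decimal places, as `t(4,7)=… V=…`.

span = t_max - t_min = 3 - 0.48 = 2.520
L(4,7) = 81, L_eff = 81/255 = 0.317647
t(4,7) = 3 - 2.520·0.317647 = 2.200
Σt over all 10·10 pixels = 3084/17 ≈ 181.4117647
V = pitch²·Σt = 1.65²·3084/17 = 493.894

t(4,7)=2.200 V=493.894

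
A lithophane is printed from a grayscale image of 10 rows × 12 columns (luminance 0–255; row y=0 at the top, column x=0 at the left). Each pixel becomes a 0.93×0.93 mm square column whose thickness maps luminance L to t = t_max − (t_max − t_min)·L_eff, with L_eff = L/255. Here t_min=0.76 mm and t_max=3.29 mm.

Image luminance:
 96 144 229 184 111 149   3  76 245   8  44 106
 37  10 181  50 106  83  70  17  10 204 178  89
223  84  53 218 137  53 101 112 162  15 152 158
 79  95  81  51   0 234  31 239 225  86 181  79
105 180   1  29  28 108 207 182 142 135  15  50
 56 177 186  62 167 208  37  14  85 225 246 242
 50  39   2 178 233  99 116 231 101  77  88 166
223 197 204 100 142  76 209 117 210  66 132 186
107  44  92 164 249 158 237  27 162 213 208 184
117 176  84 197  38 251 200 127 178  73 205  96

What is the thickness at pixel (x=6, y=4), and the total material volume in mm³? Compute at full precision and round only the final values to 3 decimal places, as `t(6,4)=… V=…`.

span = t_max - t_min = 3.29 - 0.76 = 2.530
L(6,4) = 207, L_eff = 207/255 = 0.811765
t(6,4) = 3.29 - 2.530·0.811765 = 1.236
Σt over all 10·12 pixels = 1254733/5100 ≈ 246.0260784
V = pitch²·Σt = 0.93²·1254733/5100 = 212.788

t(6,4)=1.236 V=212.788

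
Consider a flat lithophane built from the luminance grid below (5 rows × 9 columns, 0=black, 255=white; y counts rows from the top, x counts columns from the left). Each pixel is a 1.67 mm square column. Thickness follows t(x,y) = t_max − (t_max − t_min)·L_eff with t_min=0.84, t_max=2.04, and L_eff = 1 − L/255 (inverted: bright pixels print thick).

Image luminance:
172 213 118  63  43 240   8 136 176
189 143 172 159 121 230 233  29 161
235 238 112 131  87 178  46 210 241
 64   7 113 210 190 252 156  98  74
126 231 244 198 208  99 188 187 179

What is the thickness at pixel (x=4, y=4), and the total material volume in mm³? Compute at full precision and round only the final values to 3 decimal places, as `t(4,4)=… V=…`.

t(4,4)=1.819 V=196.083

span = t_max - t_min = 2.04 - 0.84 = 1.200
L(4,4) = 208, L_eff = 1 - 208/255 = 0.184314 (inverted)
t(4,4) = 2.04 - 1.200·0.184314 = 1.819
Σt over all 5·9 pixels = 29881/425 ≈ 70.3082353
V = pitch²·Σt = 1.67²·29881/425 = 196.083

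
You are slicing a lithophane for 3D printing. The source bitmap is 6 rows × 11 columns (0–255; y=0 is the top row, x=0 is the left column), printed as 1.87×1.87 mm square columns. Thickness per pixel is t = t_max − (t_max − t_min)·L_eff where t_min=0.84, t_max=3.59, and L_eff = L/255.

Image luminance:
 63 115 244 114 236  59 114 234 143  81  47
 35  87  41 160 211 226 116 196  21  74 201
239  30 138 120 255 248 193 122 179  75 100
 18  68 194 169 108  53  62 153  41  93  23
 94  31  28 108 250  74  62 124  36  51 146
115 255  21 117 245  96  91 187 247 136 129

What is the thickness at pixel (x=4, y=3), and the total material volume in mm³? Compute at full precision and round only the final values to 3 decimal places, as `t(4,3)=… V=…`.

t(4,3)=2.425 V=521.507

span = t_max - t_min = 3.59 - 0.84 = 2.750
L(4,3) = 108, L_eff = 108/255 = 0.423529
t(4,3) = 3.59 - 2.750·0.423529 = 2.425
Σt over all 6·11 pixels = 63382/425 ≈ 149.1341176
V = pitch²·Σt = 1.87²·63382/425 = 521.507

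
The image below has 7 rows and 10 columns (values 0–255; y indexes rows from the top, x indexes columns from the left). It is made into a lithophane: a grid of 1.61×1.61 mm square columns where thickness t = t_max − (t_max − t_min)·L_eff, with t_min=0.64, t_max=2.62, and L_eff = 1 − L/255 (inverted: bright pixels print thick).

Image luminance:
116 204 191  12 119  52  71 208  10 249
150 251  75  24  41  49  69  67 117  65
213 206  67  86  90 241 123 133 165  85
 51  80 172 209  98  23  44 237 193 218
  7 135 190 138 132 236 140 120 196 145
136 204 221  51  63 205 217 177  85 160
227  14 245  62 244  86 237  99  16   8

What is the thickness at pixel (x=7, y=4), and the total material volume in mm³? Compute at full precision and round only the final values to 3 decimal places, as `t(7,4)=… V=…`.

t(7,4)=1.572 V=298.677

span = t_max - t_min = 2.62 - 0.64 = 1.980
L(7,4) = 120, L_eff = 1 - 120/255 = 0.529412 (inverted)
t(7,4) = 2.62 - 1.980·0.529412 = 1.572
Σt over all 7·10 pixels = 48971/425 ≈ 115.2258824
V = pitch²·Σt = 1.61²·48971/425 = 298.677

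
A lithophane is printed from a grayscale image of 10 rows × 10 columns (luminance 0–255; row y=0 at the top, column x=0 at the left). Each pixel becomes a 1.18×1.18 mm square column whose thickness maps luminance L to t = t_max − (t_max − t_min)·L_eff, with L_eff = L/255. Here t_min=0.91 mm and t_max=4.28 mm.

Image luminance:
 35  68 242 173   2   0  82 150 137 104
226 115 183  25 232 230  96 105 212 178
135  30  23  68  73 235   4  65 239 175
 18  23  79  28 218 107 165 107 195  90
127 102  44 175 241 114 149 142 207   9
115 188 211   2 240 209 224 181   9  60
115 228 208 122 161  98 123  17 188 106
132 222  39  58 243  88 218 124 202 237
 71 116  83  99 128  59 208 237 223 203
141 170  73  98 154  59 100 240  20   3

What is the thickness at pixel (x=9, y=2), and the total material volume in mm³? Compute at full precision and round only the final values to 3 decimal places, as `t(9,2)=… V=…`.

t(9,2)=1.967 V=359.764

span = t_max - t_min = 4.28 - 0.91 = 3.370
L(9,2) = 175, L_eff = 175/255 = 0.686275
t(9,2) = 4.28 - 3.370·0.686275 = 1.967
Σt over all 10·10 pixels = 77513/300 ≈ 258.3766667
V = pitch²·Σt = 1.18²·77513/300 = 359.764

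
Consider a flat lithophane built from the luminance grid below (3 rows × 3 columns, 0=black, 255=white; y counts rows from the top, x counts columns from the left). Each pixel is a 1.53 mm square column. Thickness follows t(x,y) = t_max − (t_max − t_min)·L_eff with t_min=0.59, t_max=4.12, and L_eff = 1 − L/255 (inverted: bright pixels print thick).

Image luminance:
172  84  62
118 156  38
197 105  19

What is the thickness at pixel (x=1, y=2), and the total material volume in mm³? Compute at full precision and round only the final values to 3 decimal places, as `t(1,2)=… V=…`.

span = t_max - t_min = 4.12 - 0.59 = 3.530
L(1,2) = 105, L_eff = 1 - 105/255 = 0.588235 (inverted)
t(1,2) = 4.12 - 3.530·0.588235 = 2.044
Σt over all 3·3 pixels = 39259/2125 ≈ 18.4748235
V = pitch²·Σt = 1.53²·39259/2125 = 43.248

t(1,2)=2.044 V=43.248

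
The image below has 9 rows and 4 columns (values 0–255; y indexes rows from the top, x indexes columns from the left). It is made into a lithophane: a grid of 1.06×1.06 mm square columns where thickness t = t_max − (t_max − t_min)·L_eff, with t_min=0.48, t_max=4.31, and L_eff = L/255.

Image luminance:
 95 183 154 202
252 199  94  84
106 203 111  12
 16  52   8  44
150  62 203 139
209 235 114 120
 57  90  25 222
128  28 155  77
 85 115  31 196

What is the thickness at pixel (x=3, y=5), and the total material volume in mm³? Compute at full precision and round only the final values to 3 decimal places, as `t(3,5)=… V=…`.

span = t_max - t_min = 4.31 - 0.48 = 3.830
L(3,5) = 120, L_eff = 120/255 = 0.470588
t(3,5) = 4.31 - 3.830·0.470588 = 2.508
Σt over all 9·4 pixels = 581633/6375 ≈ 91.2365490
V = pitch²·Σt = 1.06²·581633/6375 = 102.513

t(3,5)=2.508 V=102.513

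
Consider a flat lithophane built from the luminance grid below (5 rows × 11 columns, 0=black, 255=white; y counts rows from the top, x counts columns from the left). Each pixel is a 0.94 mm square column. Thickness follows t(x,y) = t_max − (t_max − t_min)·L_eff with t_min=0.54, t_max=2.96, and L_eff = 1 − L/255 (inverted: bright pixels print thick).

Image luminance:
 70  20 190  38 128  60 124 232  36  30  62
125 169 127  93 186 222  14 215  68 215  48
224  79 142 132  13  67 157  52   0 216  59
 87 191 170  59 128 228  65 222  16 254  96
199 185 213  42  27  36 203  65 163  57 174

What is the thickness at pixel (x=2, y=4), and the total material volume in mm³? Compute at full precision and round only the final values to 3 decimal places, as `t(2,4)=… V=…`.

span = t_max - t_min = 2.96 - 0.54 = 2.420
L(2,4) = 213, L_eff = 1 - 213/255 = 0.164706 (inverted)
t(2,4) = 2.96 - 2.420·0.164706 = 2.561
Σt over all 5·11 pixels = 582164/6375 ≈ 91.3198431
V = pitch²·Σt = 0.94²·582164/6375 = 80.690

t(2,4)=2.561 V=80.690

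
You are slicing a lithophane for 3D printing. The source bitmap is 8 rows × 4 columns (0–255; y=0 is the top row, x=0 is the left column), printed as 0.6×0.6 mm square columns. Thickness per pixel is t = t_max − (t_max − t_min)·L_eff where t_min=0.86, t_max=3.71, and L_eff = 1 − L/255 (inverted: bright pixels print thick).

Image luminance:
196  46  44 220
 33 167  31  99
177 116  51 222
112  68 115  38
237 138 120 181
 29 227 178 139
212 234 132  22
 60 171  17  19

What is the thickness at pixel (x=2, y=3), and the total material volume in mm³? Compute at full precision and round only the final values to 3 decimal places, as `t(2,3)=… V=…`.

t(2,3)=2.145 V=25.402

span = t_max - t_min = 3.71 - 0.86 = 2.850
L(2,3) = 115, L_eff = 1 - 115/255 = 0.549020 (inverted)
t(2,3) = 3.71 - 2.850·0.549020 = 2.145
Σt over all 8·4 pixels = 119953/1700 ≈ 70.5605882
V = pitch²·Σt = 0.6²·119953/1700 = 25.402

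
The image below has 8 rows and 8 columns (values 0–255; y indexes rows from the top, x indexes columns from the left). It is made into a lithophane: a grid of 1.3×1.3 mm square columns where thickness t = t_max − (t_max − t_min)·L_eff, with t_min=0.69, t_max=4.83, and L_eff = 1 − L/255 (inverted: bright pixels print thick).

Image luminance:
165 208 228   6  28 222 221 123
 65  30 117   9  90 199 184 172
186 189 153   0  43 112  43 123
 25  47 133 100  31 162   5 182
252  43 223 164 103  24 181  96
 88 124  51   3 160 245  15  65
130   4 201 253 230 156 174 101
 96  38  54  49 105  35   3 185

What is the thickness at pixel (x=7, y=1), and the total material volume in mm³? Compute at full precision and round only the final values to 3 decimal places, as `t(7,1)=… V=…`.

span = t_max - t_min = 4.83 - 0.69 = 4.140
L(7,1) = 172, L_eff = 1 - 172/255 = 0.325490 (inverted)
t(7,1) = 4.83 - 4.140·0.325490 = 3.482
Σt over all 8·8 pixels = 344034/2125 ≈ 161.8983529
V = pitch²·Σt = 1.3²·344034/2125 = 273.608

t(7,1)=3.482 V=273.608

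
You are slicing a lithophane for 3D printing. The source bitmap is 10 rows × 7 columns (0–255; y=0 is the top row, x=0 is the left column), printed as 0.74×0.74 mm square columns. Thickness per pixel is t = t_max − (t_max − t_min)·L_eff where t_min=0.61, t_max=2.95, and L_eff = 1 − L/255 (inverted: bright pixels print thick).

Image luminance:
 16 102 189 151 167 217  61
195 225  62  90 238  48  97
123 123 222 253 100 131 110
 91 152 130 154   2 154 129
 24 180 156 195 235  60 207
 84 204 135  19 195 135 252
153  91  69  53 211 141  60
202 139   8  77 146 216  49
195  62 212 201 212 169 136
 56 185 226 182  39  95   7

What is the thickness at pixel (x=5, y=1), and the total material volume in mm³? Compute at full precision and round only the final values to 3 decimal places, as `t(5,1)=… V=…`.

span = t_max - t_min = 2.95 - 0.61 = 2.340
L(5,1) = 48, L_eff = 1 - 48/255 = 0.811765 (inverted)
t(5,1) = 2.95 - 2.340·0.811765 = 1.050
Σt over all 10·7 pixels = 54827/425 ≈ 129.0047059
V = pitch²·Σt = 0.74²·54827/425 = 70.643

t(5,1)=1.050 V=70.643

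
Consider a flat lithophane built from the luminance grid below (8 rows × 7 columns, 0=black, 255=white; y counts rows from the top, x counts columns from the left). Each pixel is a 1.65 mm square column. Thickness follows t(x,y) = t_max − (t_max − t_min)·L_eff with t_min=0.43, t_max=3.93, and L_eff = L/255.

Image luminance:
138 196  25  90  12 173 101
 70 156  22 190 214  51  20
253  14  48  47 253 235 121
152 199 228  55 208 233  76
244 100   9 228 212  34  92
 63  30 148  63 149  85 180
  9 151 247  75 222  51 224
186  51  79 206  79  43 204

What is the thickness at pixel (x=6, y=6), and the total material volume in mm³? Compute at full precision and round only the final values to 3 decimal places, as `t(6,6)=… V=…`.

span = t_max - t_min = 3.93 - 0.43 = 3.500
L(6,6) = 224, L_eff = 224/255 = 0.878431
t(6,6) = 3.93 - 3.500·0.878431 = 0.855
Σt over all 8·7 pixels = 52444/425 ≈ 123.3976471
V = pitch²·Σt = 1.65²·52444/425 = 335.950

t(6,6)=0.855 V=335.950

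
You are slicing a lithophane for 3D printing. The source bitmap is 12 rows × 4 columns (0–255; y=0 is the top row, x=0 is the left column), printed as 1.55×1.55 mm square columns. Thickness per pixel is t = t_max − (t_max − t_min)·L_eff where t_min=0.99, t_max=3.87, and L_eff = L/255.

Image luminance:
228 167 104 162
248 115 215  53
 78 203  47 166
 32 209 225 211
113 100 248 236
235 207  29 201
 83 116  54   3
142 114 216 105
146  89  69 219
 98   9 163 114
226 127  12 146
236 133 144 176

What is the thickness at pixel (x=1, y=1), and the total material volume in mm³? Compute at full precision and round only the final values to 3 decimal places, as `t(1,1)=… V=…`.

span = t_max - t_min = 3.87 - 0.99 = 2.880
L(1,1) = 115, L_eff = 115/255 = 0.450980
t(1,1) = 3.87 - 2.880·0.450980 = 2.571
Σt over all 12·4 pixels = 232212/2125 ≈ 109.2762353
V = pitch²·Σt = 1.55²·232212/2125 = 262.536

t(1,1)=2.571 V=262.536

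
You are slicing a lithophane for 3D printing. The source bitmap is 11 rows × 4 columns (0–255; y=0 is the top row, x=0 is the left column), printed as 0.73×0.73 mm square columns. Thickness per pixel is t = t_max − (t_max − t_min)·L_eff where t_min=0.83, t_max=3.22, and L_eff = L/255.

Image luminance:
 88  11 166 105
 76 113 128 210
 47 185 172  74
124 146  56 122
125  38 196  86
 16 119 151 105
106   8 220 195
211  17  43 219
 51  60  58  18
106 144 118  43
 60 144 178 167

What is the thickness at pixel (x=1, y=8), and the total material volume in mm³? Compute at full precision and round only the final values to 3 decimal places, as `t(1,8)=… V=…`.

span = t_max - t_min = 3.22 - 0.83 = 2.390
L(1,8) = 60, L_eff = 60/255 = 0.235294
t(1,8) = 3.22 - 2.390·0.235294 = 2.658
Σt over all 11·4 pixels = 491933/5100 ≈ 96.4574510
V = pitch²·Σt = 0.73²·491933/5100 = 51.402

t(1,8)=2.658 V=51.402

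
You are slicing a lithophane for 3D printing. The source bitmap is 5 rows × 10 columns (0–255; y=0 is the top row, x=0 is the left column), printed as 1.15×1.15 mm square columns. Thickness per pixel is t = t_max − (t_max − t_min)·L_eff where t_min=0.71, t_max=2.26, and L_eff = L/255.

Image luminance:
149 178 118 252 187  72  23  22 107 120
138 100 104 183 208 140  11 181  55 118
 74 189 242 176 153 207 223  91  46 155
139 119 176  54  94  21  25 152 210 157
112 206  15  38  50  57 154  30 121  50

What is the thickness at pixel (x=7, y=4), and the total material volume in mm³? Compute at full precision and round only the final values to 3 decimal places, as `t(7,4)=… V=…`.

span = t_max - t_min = 2.26 - 0.71 = 1.550
L(7,4) = 30, L_eff = 30/255 = 0.117647
t(7,4) = 2.26 - 1.550·0.117647 = 2.078
Σt over all 5·10 pixels = 195119/2550 ≈ 76.5172549
V = pitch²·Σt = 1.15²·195119/2550 = 101.194

t(7,4)=2.078 V=101.194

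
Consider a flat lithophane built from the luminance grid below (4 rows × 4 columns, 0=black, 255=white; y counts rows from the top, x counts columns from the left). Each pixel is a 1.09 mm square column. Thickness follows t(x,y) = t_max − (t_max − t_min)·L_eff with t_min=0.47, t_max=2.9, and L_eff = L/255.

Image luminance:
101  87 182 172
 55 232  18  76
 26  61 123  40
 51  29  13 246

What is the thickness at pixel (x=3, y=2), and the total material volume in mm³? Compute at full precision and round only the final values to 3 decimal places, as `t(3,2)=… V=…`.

t(3,2)=2.519 V=38.009

span = t_max - t_min = 2.9 - 0.47 = 2.430
L(3,2) = 40, L_eff = 40/255 = 0.156863
t(3,2) = 2.9 - 2.430·0.156863 = 2.519
Σt over all 4·4 pixels = 67982/2125 ≈ 31.9915294
V = pitch²·Σt = 1.09²·67982/2125 = 38.009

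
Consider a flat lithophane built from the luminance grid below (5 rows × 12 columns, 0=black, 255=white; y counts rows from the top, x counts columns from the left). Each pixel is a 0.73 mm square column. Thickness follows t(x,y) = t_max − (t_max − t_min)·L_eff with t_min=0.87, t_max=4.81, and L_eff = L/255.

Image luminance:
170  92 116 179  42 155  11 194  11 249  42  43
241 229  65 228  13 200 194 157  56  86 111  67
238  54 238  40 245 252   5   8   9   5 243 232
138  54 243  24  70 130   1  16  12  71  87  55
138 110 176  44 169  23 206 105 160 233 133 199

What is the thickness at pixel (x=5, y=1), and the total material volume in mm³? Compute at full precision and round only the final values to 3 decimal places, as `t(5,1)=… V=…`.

t(5,1)=1.720 V=95.195

span = t_max - t_min = 4.81 - 0.87 = 3.940
L(5,1) = 200, L_eff = 200/255 = 0.784314
t(5,1) = 4.81 - 3.940·0.784314 = 1.720
Σt over all 5·12 pixels = 2277601/12750 ≈ 178.6353725
V = pitch²·Σt = 0.73²·2277601/12750 = 95.195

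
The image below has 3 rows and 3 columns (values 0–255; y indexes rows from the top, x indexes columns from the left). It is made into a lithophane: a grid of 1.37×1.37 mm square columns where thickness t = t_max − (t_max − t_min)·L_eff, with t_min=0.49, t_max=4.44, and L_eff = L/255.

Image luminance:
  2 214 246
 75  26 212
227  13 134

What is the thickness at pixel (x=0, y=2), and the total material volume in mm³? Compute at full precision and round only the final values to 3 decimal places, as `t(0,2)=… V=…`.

span = t_max - t_min = 4.44 - 0.49 = 3.950
L(0,2) = 227, L_eff = 227/255 = 0.890196
t(0,2) = 4.44 - 3.950·0.890196 = 0.924
Σt over all 3·3 pixels = 1507/68 ≈ 22.1617647
V = pitch²·Σt = 1.37²·1507/68 = 41.595

t(0,2)=0.924 V=41.595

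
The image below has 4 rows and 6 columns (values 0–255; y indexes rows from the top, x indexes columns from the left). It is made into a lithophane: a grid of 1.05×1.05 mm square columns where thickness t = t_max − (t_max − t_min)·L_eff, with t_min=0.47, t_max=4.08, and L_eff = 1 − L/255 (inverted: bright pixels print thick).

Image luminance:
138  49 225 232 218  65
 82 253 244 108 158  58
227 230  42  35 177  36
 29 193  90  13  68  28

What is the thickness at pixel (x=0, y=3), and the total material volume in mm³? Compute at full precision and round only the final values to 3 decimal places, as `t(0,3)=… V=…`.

t(0,3)=0.881 V=59.229

span = t_max - t_min = 4.08 - 0.47 = 3.610
L(0,3) = 29, L_eff = 1 - 29/255 = 0.886275 (inverted)
t(0,3) = 4.08 - 3.610·0.886275 = 0.881
Σt over all 4·6 pixels = 684959/12750 ≈ 53.7222745
V = pitch²·Σt = 1.05²·684959/12750 = 59.229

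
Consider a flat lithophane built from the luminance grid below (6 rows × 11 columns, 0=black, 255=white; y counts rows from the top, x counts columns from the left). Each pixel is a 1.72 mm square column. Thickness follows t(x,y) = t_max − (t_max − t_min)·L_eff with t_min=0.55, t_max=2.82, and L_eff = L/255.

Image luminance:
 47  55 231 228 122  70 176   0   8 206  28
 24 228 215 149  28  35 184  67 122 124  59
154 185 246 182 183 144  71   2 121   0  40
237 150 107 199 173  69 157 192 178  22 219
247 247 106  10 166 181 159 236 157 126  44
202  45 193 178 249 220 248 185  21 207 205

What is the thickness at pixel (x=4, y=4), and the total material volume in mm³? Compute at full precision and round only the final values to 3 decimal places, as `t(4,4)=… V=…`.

span = t_max - t_min = 2.82 - 0.55 = 2.270
L(4,4) = 166, L_eff = 166/255 = 0.650980
t(4,4) = 2.82 - 2.270·0.650980 = 1.342
Σt over all 6·11 pixels = 895799/8500 ≈ 105.3881176
V = pitch²·Σt = 1.72²·895799/8500 = 311.780

t(4,4)=1.342 V=311.780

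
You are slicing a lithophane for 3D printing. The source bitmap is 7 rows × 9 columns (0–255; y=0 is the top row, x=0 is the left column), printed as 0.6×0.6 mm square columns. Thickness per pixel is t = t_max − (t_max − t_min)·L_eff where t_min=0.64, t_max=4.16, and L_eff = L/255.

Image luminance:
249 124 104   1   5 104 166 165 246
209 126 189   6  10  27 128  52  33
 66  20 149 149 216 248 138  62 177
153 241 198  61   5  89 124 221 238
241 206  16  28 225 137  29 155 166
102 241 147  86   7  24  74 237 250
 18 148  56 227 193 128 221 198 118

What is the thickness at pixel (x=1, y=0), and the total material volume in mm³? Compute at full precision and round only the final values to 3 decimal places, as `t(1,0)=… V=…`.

t(1,0)=2.448 V=53.714

span = t_max - t_min = 4.16 - 0.64 = 3.520
L(1,0) = 124, L_eff = 124/255 = 0.486275
t(1,0) = 4.16 - 3.520·0.486275 = 2.448
Σt over all 7·9 pixels = 55952/375 ≈ 149.2053333
V = pitch²·Σt = 0.6²·55952/375 = 53.714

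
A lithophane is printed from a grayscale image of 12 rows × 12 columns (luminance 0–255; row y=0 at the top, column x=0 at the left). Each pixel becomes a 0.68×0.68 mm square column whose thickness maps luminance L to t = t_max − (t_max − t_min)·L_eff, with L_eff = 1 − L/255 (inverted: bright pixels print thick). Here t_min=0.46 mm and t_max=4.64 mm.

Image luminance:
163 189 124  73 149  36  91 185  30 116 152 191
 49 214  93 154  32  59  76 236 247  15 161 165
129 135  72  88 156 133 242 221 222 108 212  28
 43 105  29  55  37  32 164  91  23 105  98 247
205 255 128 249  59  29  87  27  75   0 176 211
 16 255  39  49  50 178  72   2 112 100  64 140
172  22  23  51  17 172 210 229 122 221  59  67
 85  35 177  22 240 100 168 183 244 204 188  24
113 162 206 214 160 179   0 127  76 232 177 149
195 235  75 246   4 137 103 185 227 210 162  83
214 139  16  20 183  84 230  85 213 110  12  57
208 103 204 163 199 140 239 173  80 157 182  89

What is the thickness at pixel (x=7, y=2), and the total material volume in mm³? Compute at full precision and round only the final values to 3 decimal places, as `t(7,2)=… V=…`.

t(7,2)=4.083 V=169.680

span = t_max - t_min = 4.64 - 0.46 = 4.180
L(7,2) = 221, L_eff = 1 - 221/255 = 0.133333 (inverted)
t(7,2) = 4.64 - 4.180·0.133333 = 4.083
Σt over all 12·12 pixels = 311911/850 ≈ 366.9541176
V = pitch²·Σt = 0.68²·311911/850 = 169.680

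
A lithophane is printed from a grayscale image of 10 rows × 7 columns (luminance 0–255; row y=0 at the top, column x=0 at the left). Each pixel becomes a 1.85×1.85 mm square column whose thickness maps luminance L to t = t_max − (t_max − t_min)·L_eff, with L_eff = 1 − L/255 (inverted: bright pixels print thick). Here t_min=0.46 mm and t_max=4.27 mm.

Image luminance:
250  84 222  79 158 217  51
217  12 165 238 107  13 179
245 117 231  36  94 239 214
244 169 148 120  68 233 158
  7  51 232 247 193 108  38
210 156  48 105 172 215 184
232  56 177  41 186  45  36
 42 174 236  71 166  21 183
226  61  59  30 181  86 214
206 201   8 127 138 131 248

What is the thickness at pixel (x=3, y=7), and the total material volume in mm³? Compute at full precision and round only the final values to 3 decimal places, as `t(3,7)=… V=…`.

t(3,7)=1.521 V=614.203

span = t_max - t_min = 4.27 - 0.46 = 3.810
L(3,7) = 71, L_eff = 1 - 71/255 = 0.721569 (inverted)
t(3,7) = 4.27 - 3.810·0.721569 = 1.521
Σt over all 10·7 pixels = 381353/2125 ≈ 179.4602353
V = pitch²·Σt = 1.85²·381353/2125 = 614.203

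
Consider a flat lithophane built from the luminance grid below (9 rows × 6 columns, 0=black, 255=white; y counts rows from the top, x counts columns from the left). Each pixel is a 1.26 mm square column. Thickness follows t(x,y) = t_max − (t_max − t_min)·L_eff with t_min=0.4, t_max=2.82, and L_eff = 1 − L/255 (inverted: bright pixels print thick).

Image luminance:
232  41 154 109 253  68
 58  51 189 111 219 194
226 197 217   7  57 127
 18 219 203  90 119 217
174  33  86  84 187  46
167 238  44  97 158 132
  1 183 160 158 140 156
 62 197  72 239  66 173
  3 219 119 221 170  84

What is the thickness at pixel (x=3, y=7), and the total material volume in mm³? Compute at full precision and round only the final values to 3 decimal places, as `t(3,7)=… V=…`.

t(3,7)=2.668 V=143.450

span = t_max - t_min = 2.82 - 0.4 = 2.420
L(3,7) = 239, L_eff = 1 - 239/255 = 0.062745 (inverted)
t(3,7) = 2.82 - 2.420·0.062745 = 2.668
Σt over all 9·6 pixels = 76803/850 ≈ 90.3564706
V = pitch²·Σt = 1.26²·76803/850 = 143.450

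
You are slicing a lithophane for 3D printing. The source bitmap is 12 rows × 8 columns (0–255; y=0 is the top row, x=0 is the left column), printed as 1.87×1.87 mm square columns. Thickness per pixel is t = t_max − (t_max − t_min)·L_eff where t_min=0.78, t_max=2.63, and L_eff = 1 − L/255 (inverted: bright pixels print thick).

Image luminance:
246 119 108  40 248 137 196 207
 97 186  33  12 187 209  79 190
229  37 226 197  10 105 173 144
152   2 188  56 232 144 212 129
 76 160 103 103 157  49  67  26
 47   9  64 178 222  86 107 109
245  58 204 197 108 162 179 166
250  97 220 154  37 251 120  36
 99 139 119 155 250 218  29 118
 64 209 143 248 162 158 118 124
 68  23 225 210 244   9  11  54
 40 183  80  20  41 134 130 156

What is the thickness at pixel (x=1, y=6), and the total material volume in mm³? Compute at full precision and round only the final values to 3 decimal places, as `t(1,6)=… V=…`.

span = t_max - t_min = 2.63 - 0.78 = 1.850
L(1,6) = 58, L_eff = 1 - 58/255 = 0.772549 (inverted)
t(1,6) = 2.63 - 1.850·0.772549 = 1.201
Σt over all 12·8 pixels = 141089/850 ≈ 165.9870588
V = pitch²·Σt = 1.87²·141089/850 = 580.440

t(1,6)=1.201 V=580.440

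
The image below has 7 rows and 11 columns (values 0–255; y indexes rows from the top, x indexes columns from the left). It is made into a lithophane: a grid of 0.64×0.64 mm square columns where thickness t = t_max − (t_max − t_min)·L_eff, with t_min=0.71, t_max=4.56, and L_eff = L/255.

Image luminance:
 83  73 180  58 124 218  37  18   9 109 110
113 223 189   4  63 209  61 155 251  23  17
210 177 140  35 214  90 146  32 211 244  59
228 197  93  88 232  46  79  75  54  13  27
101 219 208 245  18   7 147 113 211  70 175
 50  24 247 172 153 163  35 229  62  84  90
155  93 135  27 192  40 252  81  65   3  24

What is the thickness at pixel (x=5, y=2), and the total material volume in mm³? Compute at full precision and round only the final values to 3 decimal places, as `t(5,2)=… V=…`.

t(5,2)=3.201 V=88.736

span = t_max - t_min = 4.56 - 0.71 = 3.850
L(5,2) = 90, L_eff = 90/255 = 0.352941
t(5,2) = 4.56 - 3.850·0.352941 = 3.201
Σt over all 7·11 pixels = 368291/1700 ≈ 216.6417647
V = pitch²·Σt = 0.64²·368291/1700 = 88.736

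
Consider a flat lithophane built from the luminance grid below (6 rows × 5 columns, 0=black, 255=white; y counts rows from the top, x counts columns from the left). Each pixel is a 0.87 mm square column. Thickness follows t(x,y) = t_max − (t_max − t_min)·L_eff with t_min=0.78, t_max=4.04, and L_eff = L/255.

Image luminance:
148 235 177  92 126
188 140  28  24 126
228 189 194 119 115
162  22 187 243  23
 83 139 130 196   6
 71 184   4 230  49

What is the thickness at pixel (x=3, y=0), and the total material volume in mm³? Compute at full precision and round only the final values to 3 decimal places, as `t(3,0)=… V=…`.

t(3,0)=2.864 V=54.405

span = t_max - t_min = 4.04 - 0.78 = 3.260
L(3,0) = 92, L_eff = 92/255 = 0.360784
t(3,0) = 4.04 - 3.260·0.360784 = 2.864
Σt over all 6·5 pixels = 152741/2125 ≈ 71.8781176
V = pitch²·Σt = 0.87²·152741/2125 = 54.405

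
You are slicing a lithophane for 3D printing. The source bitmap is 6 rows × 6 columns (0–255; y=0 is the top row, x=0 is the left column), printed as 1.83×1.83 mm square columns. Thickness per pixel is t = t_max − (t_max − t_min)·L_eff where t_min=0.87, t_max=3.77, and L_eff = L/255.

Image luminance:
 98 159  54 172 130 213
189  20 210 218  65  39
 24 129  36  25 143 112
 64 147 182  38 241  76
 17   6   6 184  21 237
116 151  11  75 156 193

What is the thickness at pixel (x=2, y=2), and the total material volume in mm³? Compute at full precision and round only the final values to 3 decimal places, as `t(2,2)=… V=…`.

span = t_max - t_min = 3.77 - 0.87 = 2.900
L(2,2) = 36, L_eff = 36/255 = 0.141176
t(2,2) = 3.77 - 2.900·0.141176 = 3.361
Σt over all 6·6 pixels = 77111/850 ≈ 90.7188235
V = pitch²·Σt = 1.83²·77111/850 = 303.808

t(2,2)=3.361 V=303.808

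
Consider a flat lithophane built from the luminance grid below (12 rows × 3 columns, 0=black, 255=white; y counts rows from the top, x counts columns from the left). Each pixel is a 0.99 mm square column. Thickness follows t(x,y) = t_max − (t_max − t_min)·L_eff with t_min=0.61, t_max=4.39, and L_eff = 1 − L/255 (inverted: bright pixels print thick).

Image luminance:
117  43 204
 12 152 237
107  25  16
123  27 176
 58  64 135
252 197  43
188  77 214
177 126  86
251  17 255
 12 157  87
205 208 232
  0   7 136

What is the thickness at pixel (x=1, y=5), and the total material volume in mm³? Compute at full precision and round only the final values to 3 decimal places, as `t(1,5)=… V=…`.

span = t_max - t_min = 4.39 - 0.61 = 3.780
L(1,5) = 197, L_eff = 1 - 197/255 = 0.227451 (inverted)
t(1,5) = 4.39 - 3.780·0.227451 = 3.530
Σt over all 12·3 pixels = 371979/4250 ≈ 87.5244706
V = pitch²·Σt = 0.99²·371979/4250 = 85.783

t(1,5)=3.530 V=85.783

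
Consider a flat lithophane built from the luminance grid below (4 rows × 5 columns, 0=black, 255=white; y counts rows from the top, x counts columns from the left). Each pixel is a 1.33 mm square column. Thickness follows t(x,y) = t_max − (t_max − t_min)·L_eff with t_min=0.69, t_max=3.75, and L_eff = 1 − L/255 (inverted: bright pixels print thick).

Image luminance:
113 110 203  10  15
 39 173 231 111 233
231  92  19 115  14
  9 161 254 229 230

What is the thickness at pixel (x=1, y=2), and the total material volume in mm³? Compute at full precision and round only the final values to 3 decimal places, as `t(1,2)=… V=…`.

span = t_max - t_min = 3.75 - 0.69 = 3.060
L(1,2) = 92, L_eff = 1 - 92/255 = 0.639216 (inverted)
t(1,2) = 3.75 - 3.060·0.639216 = 1.794
Σt over all 4·5 pixels = 44.904
V = pitch²·Σt = 1.33²·44.904 = 79.431

t(1,2)=1.794 V=79.431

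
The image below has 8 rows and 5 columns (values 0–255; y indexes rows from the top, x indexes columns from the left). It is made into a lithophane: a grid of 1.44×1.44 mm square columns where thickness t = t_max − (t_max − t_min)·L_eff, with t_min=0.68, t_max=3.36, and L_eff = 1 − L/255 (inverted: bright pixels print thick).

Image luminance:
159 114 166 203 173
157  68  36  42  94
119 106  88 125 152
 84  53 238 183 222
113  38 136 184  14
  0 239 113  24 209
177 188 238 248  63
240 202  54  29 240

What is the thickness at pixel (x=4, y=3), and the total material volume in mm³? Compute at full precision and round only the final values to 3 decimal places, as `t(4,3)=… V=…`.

span = t_max - t_min = 3.36 - 0.68 = 2.680
L(4,3) = 222, L_eff = 1 - 222/255 = 0.129412 (inverted)
t(4,3) = 3.36 - 2.680·0.129412 = 3.013
Σt over all 8·5 pixels = 176859/2125 ≈ 83.2277647
V = pitch²·Σt = 1.44²·176859/2125 = 172.581

t(4,3)=3.013 V=172.581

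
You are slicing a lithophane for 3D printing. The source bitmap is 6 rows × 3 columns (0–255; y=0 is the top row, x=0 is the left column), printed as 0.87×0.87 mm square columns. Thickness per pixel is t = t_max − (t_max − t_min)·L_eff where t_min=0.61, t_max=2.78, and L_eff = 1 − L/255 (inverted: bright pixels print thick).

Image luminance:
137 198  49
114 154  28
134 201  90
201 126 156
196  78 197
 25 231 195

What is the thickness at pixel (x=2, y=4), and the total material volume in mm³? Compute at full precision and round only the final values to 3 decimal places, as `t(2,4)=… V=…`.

t(2,4)=2.286 V=24.478

span = t_max - t_min = 2.78 - 0.61 = 2.170
L(2,4) = 197, L_eff = 1 - 197/255 = 0.227451 (inverted)
t(2,4) = 2.78 - 2.170·0.227451 = 2.286
Σt over all 6·3 pixels = 41233/1275 ≈ 32.3396078
V = pitch²·Σt = 0.87²·41233/1275 = 24.478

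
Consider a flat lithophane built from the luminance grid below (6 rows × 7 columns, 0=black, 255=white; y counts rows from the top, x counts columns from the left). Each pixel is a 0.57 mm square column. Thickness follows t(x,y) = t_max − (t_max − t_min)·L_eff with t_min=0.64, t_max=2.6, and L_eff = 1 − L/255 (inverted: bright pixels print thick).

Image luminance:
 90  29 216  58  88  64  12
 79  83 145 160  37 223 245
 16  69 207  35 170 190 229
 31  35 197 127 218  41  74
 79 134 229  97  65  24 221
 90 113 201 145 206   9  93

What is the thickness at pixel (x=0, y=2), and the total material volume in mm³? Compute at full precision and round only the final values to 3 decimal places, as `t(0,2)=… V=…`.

span = t_max - t_min = 2.6 - 0.64 = 1.960
L(0,2) = 16, L_eff = 1 - 16/255 = 0.937255 (inverted)
t(0,2) = 2.6 - 1.960·0.937255 = 0.763
Σt over all 6·7 pixels = 410186/6375 ≈ 64.3429020
V = pitch²·Σt = 0.57²·410186/6375 = 20.905

t(0,2)=0.763 V=20.905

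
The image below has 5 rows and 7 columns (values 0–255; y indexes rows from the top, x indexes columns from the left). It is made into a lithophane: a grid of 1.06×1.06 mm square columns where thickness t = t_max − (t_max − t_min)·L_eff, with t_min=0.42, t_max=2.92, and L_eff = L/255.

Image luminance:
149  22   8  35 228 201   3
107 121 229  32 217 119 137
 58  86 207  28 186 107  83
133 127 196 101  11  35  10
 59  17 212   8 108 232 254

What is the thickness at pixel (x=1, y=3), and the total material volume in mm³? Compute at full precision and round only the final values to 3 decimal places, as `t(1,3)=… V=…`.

t(1,3)=1.675 V=72.245

span = t_max - t_min = 2.92 - 0.42 = 2.500
L(1,3) = 127, L_eff = 127/255 = 0.498039
t(1,3) = 2.92 - 2.500·0.498039 = 1.675
Σt over all 5·7 pixels = 16396/255 ≈ 64.2980392
V = pitch²·Σt = 1.06²·16396/255 = 72.245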